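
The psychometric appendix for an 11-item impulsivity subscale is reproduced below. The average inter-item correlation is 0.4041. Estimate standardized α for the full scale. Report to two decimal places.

standardized α = 0.88

Standardized α = k·r̄ / (1 + (k−1)·r̄) = 11 × 0.4041 / (1 + 10 × 0.4041)
  = 4.4451 / 5.0410 = 0.88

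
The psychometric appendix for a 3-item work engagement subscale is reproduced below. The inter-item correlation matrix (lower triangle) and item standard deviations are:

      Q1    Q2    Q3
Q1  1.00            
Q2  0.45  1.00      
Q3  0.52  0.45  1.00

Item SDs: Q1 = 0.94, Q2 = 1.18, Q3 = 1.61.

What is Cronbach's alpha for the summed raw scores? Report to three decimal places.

Σσ²ᵢ = 0.94² + 1.18² + 1.61² = 4.8681
Covariances σ_ij = r_ij · s_i · s_j:
  σ(Q1,Q2) = 0.45 × 0.94 × 1.18 = 0.4991
  σ(Q1,Q3) = 0.52 × 0.94 × 1.61 = 0.7870
  σ(Q2,Q3) = 0.45 × 1.18 × 1.61 = 0.8549
σ²_T = Σσ²ᵢ + 2·Σσ_ij = 4.8681 + 2 × 2.1410 = 9.1501
α = (3/2)·(1 − 4.8681/9.1501) = 0.702

α = 0.702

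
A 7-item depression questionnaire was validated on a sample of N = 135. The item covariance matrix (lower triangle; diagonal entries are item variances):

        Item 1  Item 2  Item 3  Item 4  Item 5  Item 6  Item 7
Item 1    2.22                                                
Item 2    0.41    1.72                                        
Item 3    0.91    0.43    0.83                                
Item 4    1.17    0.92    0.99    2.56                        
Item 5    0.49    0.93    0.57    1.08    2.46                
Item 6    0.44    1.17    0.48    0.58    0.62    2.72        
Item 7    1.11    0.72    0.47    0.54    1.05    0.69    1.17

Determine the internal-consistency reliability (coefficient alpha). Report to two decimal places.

Σσ²ᵢ = 2.22 + 1.72 + 0.83 + 2.56 + 2.46 + 2.72 + 1.17 = 13.68
Σ_{i<j} σ_ij = 15.77
σ²_total = 13.68 + 2 × 15.77 = 45.22
α = (k/(k−1))·(1 − Σσ²ᵢ/σ²_total) = (7/6)·(1 − 13.68/45.22) = 0.81

coefficient alpha = 0.81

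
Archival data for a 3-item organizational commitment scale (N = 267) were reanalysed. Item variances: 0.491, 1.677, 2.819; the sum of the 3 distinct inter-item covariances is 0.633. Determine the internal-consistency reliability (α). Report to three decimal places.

α = 0.304

ΣVar(i) = 0.491 + 1.677 + 2.819 = 4.987
Sum of distinct covariances = 0.633
total variance = ΣVar(i) + 2·Σcov = 4.987 + 2 × 0.633 = 6.253
α = (3/2)·(1 − 4.987/6.253) = 0.304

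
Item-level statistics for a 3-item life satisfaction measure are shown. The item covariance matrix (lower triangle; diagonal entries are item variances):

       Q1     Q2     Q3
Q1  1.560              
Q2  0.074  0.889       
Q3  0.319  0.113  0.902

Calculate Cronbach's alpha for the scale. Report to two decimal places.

sum of item variances = 1.560 + 0.889 + 0.902 = 3.351
Sum of the distinct covariances = 0.506
σ²_T = 3.351 + 2 × 0.506 = 4.363
α = (k/(k−1))·(1 − sum of item variances/σ²_T) = (3/2)·(1 − 3.351/4.363) = 0.35

α = 0.35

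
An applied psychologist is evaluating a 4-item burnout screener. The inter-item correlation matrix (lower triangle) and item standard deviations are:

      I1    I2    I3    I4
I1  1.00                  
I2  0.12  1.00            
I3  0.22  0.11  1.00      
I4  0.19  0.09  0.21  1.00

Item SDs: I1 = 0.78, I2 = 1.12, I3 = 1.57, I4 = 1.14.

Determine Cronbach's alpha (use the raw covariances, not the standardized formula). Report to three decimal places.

α = 0.405

Σσ²ᵢ = 0.78² + 1.12² + 1.57² + 1.14² = 5.6273
Covariances σ_ij = r_ij · s_i · s_j:
  σ(I1,I2) = 0.12 × 0.78 × 1.12 = 0.1048
  σ(I1,I3) = 0.22 × 0.78 × 1.57 = 0.2694
  σ(I1,I4) = 0.19 × 0.78 × 1.14 = 0.1689
  σ(I2,I3) = 0.11 × 1.12 × 1.57 = 0.1934
  σ(I2,I4) = 0.09 × 1.12 × 1.14 = 0.1149
  σ(I3,I4) = 0.21 × 1.57 × 1.14 = 0.3759
σ²_T = Σσ²ᵢ + 2·Σσ_ij = 5.6273 + 2 × 1.2273 = 8.0819
α = (4/3)·(1 − 5.6273/8.0819) = 0.405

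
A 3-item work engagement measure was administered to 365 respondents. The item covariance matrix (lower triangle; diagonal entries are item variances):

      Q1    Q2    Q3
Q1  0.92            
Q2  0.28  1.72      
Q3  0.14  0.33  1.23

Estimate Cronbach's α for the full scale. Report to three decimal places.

α = 0.419

Σσᵢ² = 0.92 + 1.72 + 1.23 = 3.87
Sum of the distinct covariances = 0.75
Var(T) = 3.87 + 2 × 0.75 = 5.37
α = (k/(k−1))·(1 − Σσᵢ²/Var(T)) = (3/2)·(1 − 3.87/5.37) = 0.419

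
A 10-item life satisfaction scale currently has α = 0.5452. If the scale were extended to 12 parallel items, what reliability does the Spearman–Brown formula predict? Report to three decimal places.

predicted reliability = 0.590

Length factor m = 12/10 = 1.2000
α' = m·α / (1 + (m−1)·α)
   = 12/10 × 0.5452 / (1 + (12/10 − 1) × 0.5452)
   = 0.6542 / 1.1090 = 0.590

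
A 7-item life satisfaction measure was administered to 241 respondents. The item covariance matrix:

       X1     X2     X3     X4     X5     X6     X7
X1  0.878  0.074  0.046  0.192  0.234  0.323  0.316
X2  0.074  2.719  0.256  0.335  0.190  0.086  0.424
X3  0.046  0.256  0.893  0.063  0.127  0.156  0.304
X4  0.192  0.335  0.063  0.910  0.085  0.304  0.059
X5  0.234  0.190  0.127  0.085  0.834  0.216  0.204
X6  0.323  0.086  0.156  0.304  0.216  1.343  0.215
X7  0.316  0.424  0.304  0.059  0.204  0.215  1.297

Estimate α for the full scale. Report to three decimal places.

α = 0.568

Σσᵢ² = 0.878 + 2.719 + 0.893 + 0.910 + 0.834 + 1.343 + 1.297 = 8.874
Σ_{i<j} σ_ij = 4.209
total variance = 8.874 + 2 × 4.209 = 17.292
α = (k/(k−1))·(1 − Σσᵢ²/total variance) = (7/6)·(1 − 8.874/17.292) = 0.568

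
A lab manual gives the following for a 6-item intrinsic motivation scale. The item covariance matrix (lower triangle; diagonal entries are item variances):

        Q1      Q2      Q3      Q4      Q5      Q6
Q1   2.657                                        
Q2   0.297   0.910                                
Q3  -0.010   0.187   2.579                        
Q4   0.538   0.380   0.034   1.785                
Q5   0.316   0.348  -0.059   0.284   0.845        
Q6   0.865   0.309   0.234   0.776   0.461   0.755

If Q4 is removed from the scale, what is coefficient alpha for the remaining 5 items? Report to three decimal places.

Remaining items: Q1, Q2, Q3, Q5, Q6 (k = 5).
Σσ²ᵢ = 2.657 + 0.910 + 2.579 + 0.845 + 0.755 = 7.746
total variance = 7.746 + 2 × 2.948 = 13.642
α (item deleted) = (5/4)·(1 − 7.746/13.642) = 0.540

α = 0.540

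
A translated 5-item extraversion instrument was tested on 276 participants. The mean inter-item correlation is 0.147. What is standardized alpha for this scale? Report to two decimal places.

standardized alpha = 0.46

Standardized α = k·r̄ / (1 + (k−1)·r̄) = 5 × 0.147 / (1 + 4 × 0.147)
  = 0.7350 / 1.5880 = 0.46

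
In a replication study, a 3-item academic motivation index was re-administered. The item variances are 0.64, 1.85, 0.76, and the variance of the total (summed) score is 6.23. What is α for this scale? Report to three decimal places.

Σσ²ᵢ = 0.64 + 1.85 + 0.76 = 3.25
α = (k/(k−1))·(1 − Σσ²ᵢ/total variance) = (3/2)·(1 − 3.25/6.23) = 0.717

α = 0.717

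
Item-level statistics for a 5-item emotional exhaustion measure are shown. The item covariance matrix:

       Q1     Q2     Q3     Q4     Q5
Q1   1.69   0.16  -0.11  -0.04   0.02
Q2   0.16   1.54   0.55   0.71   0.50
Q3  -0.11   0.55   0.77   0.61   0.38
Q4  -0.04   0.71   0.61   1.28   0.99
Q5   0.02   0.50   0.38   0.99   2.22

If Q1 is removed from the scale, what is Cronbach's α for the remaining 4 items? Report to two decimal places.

Cronbach's α = 0.75

Remaining items: Q2, Q3, Q4, Q5 (k = 4).
sum of item variances = 1.54 + 0.77 + 1.28 + 2.22 = 5.81
σ²_T = 5.81 + 2 × 3.74 = 13.29
α (item deleted) = (4/3)·(1 − 5.81/13.29) = 0.75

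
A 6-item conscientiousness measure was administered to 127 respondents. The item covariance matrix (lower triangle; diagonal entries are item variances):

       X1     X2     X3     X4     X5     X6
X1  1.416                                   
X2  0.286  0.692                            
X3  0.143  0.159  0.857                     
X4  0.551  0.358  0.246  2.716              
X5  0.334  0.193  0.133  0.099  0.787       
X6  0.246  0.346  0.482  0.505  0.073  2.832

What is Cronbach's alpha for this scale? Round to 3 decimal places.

α = 0.566

sum of item variances = 1.416 + 0.692 + 0.857 + 2.716 + 0.787 + 2.832 = 9.300
Σ_{i<j} σ_ij = 4.154
σ²_T = 9.300 + 2 × 4.154 = 17.608
α = (k/(k−1))·(1 − sum of item variances/σ²_T) = (6/5)·(1 − 9.300/17.608) = 0.566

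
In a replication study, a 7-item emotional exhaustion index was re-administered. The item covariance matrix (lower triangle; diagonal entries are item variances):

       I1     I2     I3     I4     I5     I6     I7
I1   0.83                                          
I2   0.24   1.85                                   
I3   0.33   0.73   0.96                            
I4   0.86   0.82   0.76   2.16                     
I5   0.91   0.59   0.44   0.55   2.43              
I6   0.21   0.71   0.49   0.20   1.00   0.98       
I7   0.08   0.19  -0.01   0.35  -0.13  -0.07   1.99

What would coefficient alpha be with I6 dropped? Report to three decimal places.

Remaining items: I1, I2, I3, I4, I5, I7 (k = 6).
Σσᵢ² = 0.83 + 1.85 + 0.96 + 2.16 + 2.43 + 1.99 = 10.22
Var(T) = 10.22 + 2 × 6.71 = 23.64
α (item deleted) = (6/5)·(1 − 10.22/23.64) = 0.681

coefficient alpha = 0.681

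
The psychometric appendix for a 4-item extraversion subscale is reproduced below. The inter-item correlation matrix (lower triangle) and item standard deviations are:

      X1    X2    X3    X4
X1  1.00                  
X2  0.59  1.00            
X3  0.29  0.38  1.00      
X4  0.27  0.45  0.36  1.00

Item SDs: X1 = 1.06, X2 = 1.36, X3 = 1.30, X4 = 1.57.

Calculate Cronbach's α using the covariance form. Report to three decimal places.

Σσ²ᵢ = 1.06² + 1.36² + 1.30² + 1.57² = 7.1281
Covariances σ_ij = r_ij · s_i · s_j:
  σ(X1,X2) = 0.59 × 1.06 × 1.36 = 0.8505
  σ(X1,X3) = 0.29 × 1.06 × 1.30 = 0.3996
  σ(X1,X4) = 0.27 × 1.06 × 1.57 = 0.4493
  σ(X2,X3) = 0.38 × 1.36 × 1.30 = 0.6718
  σ(X2,X4) = 0.45 × 1.36 × 1.57 = 0.9608
  σ(X3,X4) = 0.36 × 1.30 × 1.57 = 0.7348
σ²_T = Σσ²ᵢ + 2·Σσ_ij = 7.1281 + 2 × 4.0668 = 15.2617
α = (4/3)·(1 − 7.1281/15.2617) = 0.711

Cronbach's α = 0.711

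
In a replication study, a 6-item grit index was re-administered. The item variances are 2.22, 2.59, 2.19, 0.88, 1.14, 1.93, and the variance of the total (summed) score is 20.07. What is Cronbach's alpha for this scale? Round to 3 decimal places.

Σσ²ᵢ = 2.22 + 2.59 + 2.19 + 0.88 + 1.14 + 1.93 = 10.95
α = (k/(k−1))·(1 − Σσ²ᵢ/Var(T)) = (6/5)·(1 − 10.95/20.07) = 0.545

α = 0.545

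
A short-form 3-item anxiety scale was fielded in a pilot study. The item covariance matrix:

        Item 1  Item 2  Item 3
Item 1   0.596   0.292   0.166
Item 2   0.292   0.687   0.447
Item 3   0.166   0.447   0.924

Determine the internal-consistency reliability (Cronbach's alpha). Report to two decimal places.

Σσ²ᵢ = 0.596 + 0.687 + 0.924 = 2.207
Sum of off-diagonal covariances = 0.905
σ²_total = 2.207 + 2 × 0.905 = 4.017
α = (k/(k−1))·(1 − Σσ²ᵢ/σ²_total) = (3/2)·(1 − 2.207/4.017) = 0.68

Cronbach's alpha = 0.68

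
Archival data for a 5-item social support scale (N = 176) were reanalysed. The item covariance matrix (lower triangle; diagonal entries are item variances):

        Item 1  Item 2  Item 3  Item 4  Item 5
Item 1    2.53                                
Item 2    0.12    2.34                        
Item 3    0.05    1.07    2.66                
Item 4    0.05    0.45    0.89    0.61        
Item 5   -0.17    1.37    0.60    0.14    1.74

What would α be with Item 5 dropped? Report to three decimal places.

Remaining items: Item 1, Item 2, Item 3, Item 4 (k = 4).
Σσ²ᵢ = 2.53 + 2.34 + 2.66 + 0.61 = 8.14
σ²_T = 8.14 + 2 × 2.63 = 13.40
α (item deleted) = (4/3)·(1 − 8.14/13.40) = 0.523

α = 0.523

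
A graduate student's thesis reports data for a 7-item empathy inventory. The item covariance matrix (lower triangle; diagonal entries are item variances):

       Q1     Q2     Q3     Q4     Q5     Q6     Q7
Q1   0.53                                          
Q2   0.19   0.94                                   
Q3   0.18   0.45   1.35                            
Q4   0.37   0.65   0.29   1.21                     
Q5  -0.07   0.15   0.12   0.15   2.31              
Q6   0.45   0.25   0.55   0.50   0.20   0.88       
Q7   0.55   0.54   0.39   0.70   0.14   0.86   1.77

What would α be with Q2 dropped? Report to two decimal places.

α = 0.69

Remaining items: Q1, Q3, Q4, Q5, Q6, Q7 (k = 6).
sum of item variances = 0.53 + 1.35 + 1.21 + 2.31 + 0.88 + 1.77 = 8.05
total variance = 8.05 + 2 × 5.38 = 18.81
α (item deleted) = (6/5)·(1 − 8.05/18.81) = 0.69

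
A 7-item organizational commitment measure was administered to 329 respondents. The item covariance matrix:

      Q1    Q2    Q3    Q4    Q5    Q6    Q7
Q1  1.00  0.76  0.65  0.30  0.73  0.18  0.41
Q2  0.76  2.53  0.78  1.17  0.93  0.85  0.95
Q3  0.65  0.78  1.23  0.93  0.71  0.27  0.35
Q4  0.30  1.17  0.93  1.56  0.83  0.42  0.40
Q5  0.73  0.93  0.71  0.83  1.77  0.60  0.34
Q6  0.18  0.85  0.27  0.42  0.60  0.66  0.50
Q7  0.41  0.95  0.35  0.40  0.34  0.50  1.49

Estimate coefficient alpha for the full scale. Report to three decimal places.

Σσᵢ² = 1.00 + 2.53 + 1.23 + 1.56 + 1.77 + 0.66 + 1.49 = 10.24
Sum of the distinct covariances = 13.06
σ²_T = 10.24 + 2 × 13.06 = 36.36
α = (k/(k−1))·(1 − Σσᵢ²/σ²_T) = (7/6)·(1 − 10.24/36.36) = 0.838

α = 0.838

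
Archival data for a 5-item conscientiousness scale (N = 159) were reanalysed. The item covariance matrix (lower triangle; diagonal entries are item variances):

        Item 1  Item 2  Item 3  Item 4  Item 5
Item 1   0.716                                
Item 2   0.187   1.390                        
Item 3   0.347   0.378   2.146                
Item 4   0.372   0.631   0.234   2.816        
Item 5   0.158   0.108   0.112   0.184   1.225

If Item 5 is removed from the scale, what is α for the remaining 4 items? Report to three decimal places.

Remaining items: Item 1, Item 2, Item 3, Item 4 (k = 4).
Σσᵢ² = 0.716 + 1.390 + 2.146 + 2.816 = 7.068
Var(T) = 7.068 + 2 × 2.149 = 11.366
α (item deleted) = (4/3)·(1 − 7.068/11.366) = 0.504

α = 0.504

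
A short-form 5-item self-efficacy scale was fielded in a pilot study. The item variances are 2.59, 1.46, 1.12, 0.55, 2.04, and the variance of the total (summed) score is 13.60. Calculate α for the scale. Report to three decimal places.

α = 0.537

ΣVar(i) = 2.59 + 1.46 + 1.12 + 0.55 + 2.04 = 7.76
α = (k/(k−1))·(1 − ΣVar(i)/σ²_total) = (5/4)·(1 − 7.76/13.60) = 0.537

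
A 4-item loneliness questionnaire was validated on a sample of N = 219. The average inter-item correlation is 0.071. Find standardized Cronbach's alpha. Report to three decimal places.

Standardized α = k·r̄ / (1 + (k−1)·r̄) = 4 × 0.071 / (1 + 3 × 0.071)
  = 0.2840 / 1.2130 = 0.234

α = 0.234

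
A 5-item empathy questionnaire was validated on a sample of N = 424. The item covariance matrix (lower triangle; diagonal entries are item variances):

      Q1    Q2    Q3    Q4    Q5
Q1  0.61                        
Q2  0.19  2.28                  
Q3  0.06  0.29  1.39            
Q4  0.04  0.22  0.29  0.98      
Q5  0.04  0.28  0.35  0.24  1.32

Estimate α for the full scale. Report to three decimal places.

ΣVar(i) = 0.61 + 2.28 + 1.39 + 0.98 + 1.32 = 6.58
Σ_{i<j} σ_ij = 2.00
Var(T) = 6.58 + 2 × 2.00 = 10.58
α = (k/(k−1))·(1 − ΣVar(i)/Var(T)) = (5/4)·(1 − 6.58/10.58) = 0.473

α = 0.473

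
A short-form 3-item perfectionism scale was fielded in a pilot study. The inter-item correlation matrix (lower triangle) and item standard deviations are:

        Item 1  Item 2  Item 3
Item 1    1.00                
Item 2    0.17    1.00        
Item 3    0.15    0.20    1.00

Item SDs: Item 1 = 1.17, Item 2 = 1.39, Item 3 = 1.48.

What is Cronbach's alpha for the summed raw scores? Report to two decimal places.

Cronbach's alpha = 0.38

Σσ²ᵢ = 1.17² + 1.39² + 1.48² = 5.4914
Covariances σ_ij = r_ij · s_i · s_j:
  σ(Item 1,Item 2) = 0.17 × 1.17 × 1.39 = 0.2765
  σ(Item 1,Item 3) = 0.15 × 1.17 × 1.48 = 0.2597
  σ(Item 2,Item 3) = 0.20 × 1.39 × 1.48 = 0.4114
σ²_T = Σσ²ᵢ + 2·Σσ_ij = 5.4914 + 2 × 0.9476 = 7.3866
α = (3/2)·(1 − 5.4914/7.3866) = 0.38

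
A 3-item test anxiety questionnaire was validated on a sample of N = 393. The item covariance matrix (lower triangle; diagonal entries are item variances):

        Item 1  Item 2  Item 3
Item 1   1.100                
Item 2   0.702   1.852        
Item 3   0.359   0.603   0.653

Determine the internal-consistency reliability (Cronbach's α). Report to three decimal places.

α = 0.720

Σσᵢ² = 1.100 + 1.852 + 0.653 = 3.605
Σ_{i<j} σ_ij = 1.664
Var(T) = 3.605 + 2 × 1.664 = 6.933
α = (k/(k−1))·(1 − Σσᵢ²/Var(T)) = (3/2)·(1 − 3.605/6.933) = 0.720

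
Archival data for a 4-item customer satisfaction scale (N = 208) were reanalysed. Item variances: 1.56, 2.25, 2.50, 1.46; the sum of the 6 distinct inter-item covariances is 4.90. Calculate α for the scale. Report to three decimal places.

α = 0.744

sum of item variances = 1.56 + 2.25 + 2.50 + 1.46 = 7.77
Sum of distinct covariances = 4.90
σ²_total = sum of item variances + 2·Σcov = 7.77 + 2 × 4.90 = 17.57
α = (4/3)·(1 − 7.77/17.57) = 0.744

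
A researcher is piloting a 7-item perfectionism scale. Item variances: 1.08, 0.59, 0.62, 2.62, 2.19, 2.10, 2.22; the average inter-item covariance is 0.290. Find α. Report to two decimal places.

α = 0.60

Σσ²ᵢ = 1.08 + 0.59 + 0.62 + 2.62 + 2.19 + 2.10 + 2.22 = 11.42
Sum of the 21 distinct covariances = 21 × 0.290 = 6.090
σ²_total = Σσ²ᵢ + 2·Σcov = 11.42 + 2 × 6.090 = 23.600
α = (7/6)·(1 − 11.42/23.600) = 0.60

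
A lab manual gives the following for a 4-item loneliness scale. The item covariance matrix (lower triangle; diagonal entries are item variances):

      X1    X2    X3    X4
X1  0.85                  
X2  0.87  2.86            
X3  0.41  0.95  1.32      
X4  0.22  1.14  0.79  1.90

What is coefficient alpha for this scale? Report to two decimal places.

Σσ²ᵢ = 0.85 + 2.86 + 1.32 + 1.90 = 6.93
Σ_{i<j} σ_ij = 4.38
total variance = 6.93 + 2 × 4.38 = 15.69
α = (k/(k−1))·(1 − Σσ²ᵢ/total variance) = (4/3)·(1 − 6.93/15.69) = 0.74

α = 0.74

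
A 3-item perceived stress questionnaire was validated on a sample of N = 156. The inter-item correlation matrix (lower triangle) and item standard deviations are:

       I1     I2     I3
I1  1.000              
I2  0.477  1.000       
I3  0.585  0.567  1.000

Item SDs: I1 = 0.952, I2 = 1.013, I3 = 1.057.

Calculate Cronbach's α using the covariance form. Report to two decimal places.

α = 0.78

Σσ²ᵢ = 0.952² + 1.013² + 1.057² = 3.0497
Covariances σ_ij = r_ij · s_i · s_j:
  σ(I1,I2) = 0.477 × 0.952 × 1.013 = 0.4600
  σ(I1,I3) = 0.585 × 0.952 × 1.057 = 0.5887
  σ(I2,I3) = 0.567 × 1.013 × 1.057 = 0.6071
σ²_T = Σσ²ᵢ + 2·Σσ_ij = 3.0497 + 2 × 1.6558 = 6.3613
α = (3/2)·(1 − 3.0497/6.3613) = 0.78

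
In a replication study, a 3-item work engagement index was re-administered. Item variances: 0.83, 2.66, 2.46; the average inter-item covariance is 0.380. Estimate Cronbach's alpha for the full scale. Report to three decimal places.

sum of item variances = 0.83 + 2.66 + 2.46 = 5.95
Sum of the 3 distinct covariances = 3 × 0.380 = 1.140
Var(T) = sum of item variances + 2·Σcov = 5.95 + 2 × 1.140 = 8.230
α = (3/2)·(1 − 5.95/8.230) = 0.416

α = 0.416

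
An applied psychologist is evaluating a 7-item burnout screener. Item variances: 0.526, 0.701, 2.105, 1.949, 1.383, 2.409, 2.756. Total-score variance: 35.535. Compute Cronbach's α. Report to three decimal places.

ΣVar(i) = 0.526 + 0.701 + 2.105 + 1.949 + 1.383 + 2.409 + 2.756 = 11.829
α = (k/(k−1))·(1 − ΣVar(i)/Var(T)) = (7/6)·(1 − 11.829/35.535) = 0.778

α = 0.778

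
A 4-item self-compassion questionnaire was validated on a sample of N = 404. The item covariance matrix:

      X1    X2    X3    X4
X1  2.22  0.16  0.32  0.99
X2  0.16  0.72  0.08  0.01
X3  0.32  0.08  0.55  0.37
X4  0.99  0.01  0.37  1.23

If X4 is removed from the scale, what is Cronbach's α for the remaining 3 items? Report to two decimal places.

Cronbach's α = 0.36

Remaining items: X1, X2, X3 (k = 3).
ΣVar(i) = 2.22 + 0.72 + 0.55 = 3.49
σ²_total = 3.49 + 2 × 0.56 = 4.61
α (item deleted) = (3/2)·(1 − 3.49/4.61) = 0.36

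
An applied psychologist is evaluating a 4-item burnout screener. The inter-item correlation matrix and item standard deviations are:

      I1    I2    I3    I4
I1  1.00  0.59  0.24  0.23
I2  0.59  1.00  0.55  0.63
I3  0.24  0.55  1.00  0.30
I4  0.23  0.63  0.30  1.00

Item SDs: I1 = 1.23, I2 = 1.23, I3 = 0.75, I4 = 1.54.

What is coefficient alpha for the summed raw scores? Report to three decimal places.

Σσ²ᵢ = 1.23² + 1.23² + 0.75² + 1.54² = 5.9599
Covariances σ_ij = r_ij · s_i · s_j:
  σ(I1,I2) = 0.59 × 1.23 × 1.23 = 0.8926
  σ(I1,I3) = 0.24 × 1.23 × 0.75 = 0.2214
  σ(I1,I4) = 0.23 × 1.23 × 1.54 = 0.4357
  σ(I2,I3) = 0.55 × 1.23 × 0.75 = 0.5074
  σ(I2,I4) = 0.63 × 1.23 × 1.54 = 1.1933
  σ(I3,I4) = 0.30 × 0.75 × 1.54 = 0.3465
σ²_T = Σσ²ᵢ + 2·Σσ_ij = 5.9599 + 2 × 3.5969 = 13.1537
α = (4/3)·(1 − 5.9599/13.1537) = 0.729

α = 0.729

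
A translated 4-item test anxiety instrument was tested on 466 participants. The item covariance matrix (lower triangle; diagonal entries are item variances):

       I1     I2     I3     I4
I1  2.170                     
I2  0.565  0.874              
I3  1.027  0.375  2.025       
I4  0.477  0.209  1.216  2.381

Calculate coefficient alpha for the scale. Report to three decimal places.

coefficient alpha = 0.679

ΣVar(i) = 2.170 + 0.874 + 2.025 + 2.381 = 7.450
Sum of the distinct covariances = 3.869
σ²_T = 7.450 + 2 × 3.869 = 15.188
α = (k/(k−1))·(1 − ΣVar(i)/σ²_T) = (4/3)·(1 − 7.450/15.188) = 0.679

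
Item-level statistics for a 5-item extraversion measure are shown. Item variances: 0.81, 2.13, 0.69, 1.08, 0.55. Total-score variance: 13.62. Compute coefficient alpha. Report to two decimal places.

α = 0.77

Σσ²ᵢ = 0.81 + 2.13 + 0.69 + 1.08 + 0.55 = 5.26
α = (k/(k−1))·(1 − Σσ²ᵢ/Var(T)) = (5/4)·(1 − 5.26/13.62) = 0.77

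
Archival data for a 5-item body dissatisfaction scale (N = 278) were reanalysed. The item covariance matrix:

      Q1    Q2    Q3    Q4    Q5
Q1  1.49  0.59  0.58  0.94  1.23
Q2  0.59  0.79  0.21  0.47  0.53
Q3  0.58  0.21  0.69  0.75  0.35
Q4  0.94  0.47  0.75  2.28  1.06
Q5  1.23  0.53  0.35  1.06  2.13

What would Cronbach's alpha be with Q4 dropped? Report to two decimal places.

Remaining items: Q1, Q2, Q3, Q5 (k = 4).
Σσᵢ² = 1.49 + 0.79 + 0.69 + 2.13 = 5.10
σ²_T = 5.10 + 2 × 3.49 = 12.08
α (item deleted) = (4/3)·(1 − 5.10/12.08) = 0.77

Cronbach's alpha = 0.77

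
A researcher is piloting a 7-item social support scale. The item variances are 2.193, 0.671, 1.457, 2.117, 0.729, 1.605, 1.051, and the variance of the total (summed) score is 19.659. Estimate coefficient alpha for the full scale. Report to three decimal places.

α = 0.584

sum of item variances = 2.193 + 0.671 + 1.457 + 2.117 + 0.729 + 1.605 + 1.051 = 9.823
α = (k/(k−1))·(1 − sum of item variances/total variance) = (7/6)·(1 − 9.823/19.659) = 0.584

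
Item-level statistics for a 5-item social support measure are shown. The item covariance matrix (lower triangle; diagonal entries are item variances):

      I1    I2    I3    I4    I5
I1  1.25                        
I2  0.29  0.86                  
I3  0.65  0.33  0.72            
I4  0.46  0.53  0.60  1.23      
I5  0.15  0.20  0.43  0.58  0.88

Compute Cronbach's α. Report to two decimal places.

α = 0.79

sum of item variances = 1.25 + 0.86 + 0.72 + 1.23 + 0.88 = 4.94
Σ_{i<j} σ_ij = 4.22
Var(T) = 4.94 + 2 × 4.22 = 13.38
α = (k/(k−1))·(1 − sum of item variances/Var(T)) = (5/4)·(1 − 4.94/13.38) = 0.79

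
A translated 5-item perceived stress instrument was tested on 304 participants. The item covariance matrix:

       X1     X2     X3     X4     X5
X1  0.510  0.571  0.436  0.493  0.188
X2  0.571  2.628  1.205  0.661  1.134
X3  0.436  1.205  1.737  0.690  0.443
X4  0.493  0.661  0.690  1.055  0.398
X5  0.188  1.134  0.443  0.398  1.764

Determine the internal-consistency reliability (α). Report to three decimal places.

α = 0.772

Σσᵢ² = 0.510 + 2.628 + 1.737 + 1.055 + 1.764 = 7.694
Σ_{i<j} σ_ij = 6.219
Var(T) = 7.694 + 2 × 6.219 = 20.132
α = (k/(k−1))·(1 − Σσᵢ²/Var(T)) = (5/4)·(1 − 7.694/20.132) = 0.772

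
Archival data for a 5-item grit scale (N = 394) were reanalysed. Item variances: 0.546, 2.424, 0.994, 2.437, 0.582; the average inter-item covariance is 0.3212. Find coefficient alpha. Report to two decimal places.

Σσᵢ² = 0.546 + 2.424 + 0.994 + 2.437 + 0.582 = 6.983
Sum of the 10 distinct covariances = 10 × 0.3212 = 3.2120
σ²_total = Σσᵢ² + 2·Σcov = 6.983 + 2 × 3.2120 = 13.4070
α = (5/4)·(1 − 6.983/13.4070) = 0.60

coefficient alpha = 0.60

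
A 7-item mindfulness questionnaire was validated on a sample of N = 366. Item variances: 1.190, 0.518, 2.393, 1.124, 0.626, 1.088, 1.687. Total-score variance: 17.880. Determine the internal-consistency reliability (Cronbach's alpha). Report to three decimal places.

Cronbach's alpha = 0.604

ΣVar(i) = 1.190 + 0.518 + 2.393 + 1.124 + 0.626 + 1.088 + 1.687 = 8.626
α = (k/(k−1))·(1 − ΣVar(i)/σ²_T) = (7/6)·(1 − 8.626/17.880) = 0.604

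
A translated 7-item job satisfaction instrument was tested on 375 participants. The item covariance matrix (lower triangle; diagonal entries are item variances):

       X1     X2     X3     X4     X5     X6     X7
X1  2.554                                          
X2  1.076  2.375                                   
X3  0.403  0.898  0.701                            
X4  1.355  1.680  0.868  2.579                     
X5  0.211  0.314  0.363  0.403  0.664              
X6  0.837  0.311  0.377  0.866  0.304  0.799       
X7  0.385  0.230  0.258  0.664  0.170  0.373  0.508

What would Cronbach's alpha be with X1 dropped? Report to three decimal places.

Remaining items: X2, X3, X4, X5, X6, X7 (k = 6).
sum of item variances = 2.375 + 0.701 + 2.579 + 0.664 + 0.799 + 0.508 = 7.626
σ²_total = 7.626 + 2 × 8.079 = 23.784
α (item deleted) = (6/5)·(1 − 7.626/23.784) = 0.815

Cronbach's alpha = 0.815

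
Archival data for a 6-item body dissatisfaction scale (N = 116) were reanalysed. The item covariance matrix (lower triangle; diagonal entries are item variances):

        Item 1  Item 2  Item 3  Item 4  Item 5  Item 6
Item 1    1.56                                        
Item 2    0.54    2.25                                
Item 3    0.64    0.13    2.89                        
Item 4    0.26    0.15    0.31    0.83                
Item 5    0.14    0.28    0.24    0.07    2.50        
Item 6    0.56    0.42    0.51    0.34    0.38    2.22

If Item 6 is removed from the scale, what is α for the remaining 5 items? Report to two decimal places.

α = 0.44

Remaining items: Item 1, Item 2, Item 3, Item 4, Item 5 (k = 5).
Σσᵢ² = 1.56 + 2.25 + 2.89 + 0.83 + 2.50 = 10.03
σ²_T = 10.03 + 2 × 2.76 = 15.55
α (item deleted) = (5/4)·(1 − 10.03/15.55) = 0.44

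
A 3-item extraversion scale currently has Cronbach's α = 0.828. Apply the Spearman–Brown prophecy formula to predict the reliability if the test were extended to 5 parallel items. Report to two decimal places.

Length factor m = 5/3 = 1.6667
α' = m·α / (1 + (m−1)·α)
   = 5/3 × 0.828 / (1 + (5/3 − 1) × 0.828)
   = 1.3800 / 1.5520 = 0.89

predicted reliability = 0.89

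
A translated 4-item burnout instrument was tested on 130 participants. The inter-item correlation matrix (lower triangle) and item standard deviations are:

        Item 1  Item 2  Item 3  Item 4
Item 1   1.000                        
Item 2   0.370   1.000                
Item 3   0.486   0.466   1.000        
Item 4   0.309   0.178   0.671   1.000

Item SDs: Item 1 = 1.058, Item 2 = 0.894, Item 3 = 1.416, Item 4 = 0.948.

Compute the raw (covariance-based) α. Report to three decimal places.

α = 0.742

Σσ²ᵢ = 1.058² + 0.894² + 1.416² + 0.948² = 4.8224
Covariances σ_ij = r_ij · s_i · s_j:
  σ(Item 1,Item 2) = 0.370 × 1.058 × 0.894 = 0.3500
  σ(Item 1,Item 3) = 0.486 × 1.058 × 1.416 = 0.7281
  σ(Item 1,Item 4) = 0.309 × 1.058 × 0.948 = 0.3099
  σ(Item 2,Item 3) = 0.466 × 0.894 × 1.416 = 0.5899
  σ(Item 2,Item 4) = 0.178 × 0.894 × 0.948 = 0.1509
  σ(Item 3,Item 4) = 0.671 × 1.416 × 0.948 = 0.9007
σ²_T = Σσ²ᵢ + 2·Σσ_ij = 4.8224 + 2 × 3.0295 = 10.8814
α = (4/3)·(1 − 4.8224/10.8814) = 0.742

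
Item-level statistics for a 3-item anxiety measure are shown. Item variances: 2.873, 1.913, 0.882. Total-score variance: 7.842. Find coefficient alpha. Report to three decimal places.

ΣVar(i) = 2.873 + 1.913 + 0.882 = 5.668
α = (k/(k−1))·(1 − ΣVar(i)/σ²_total) = (3/2)·(1 − 5.668/7.842) = 0.416

coefficient alpha = 0.416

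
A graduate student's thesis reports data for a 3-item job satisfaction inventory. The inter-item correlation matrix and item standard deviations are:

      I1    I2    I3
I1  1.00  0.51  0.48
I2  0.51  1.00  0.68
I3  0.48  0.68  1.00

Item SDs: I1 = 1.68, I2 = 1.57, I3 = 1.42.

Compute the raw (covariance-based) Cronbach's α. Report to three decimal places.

α = 0.785

Σσ²ᵢ = 1.68² + 1.57² + 1.42² = 7.3037
Covariances σ_ij = r_ij · s_i · s_j:
  σ(I1,I2) = 0.51 × 1.68 × 1.57 = 1.3452
  σ(I1,I3) = 0.48 × 1.68 × 1.42 = 1.1451
  σ(I2,I3) = 0.68 × 1.57 × 1.42 = 1.5160
σ²_T = Σσ²ᵢ + 2·Σσ_ij = 7.3037 + 2 × 4.0063 = 15.3163
α = (3/2)·(1 − 7.3037/15.3163) = 0.785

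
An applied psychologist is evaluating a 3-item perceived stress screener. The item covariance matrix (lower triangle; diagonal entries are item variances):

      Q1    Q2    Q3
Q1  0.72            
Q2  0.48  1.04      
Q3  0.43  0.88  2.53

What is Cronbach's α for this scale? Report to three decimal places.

Cronbach's α = 0.682

ΣVar(i) = 0.72 + 1.04 + 2.53 = 4.29
Σ_{i<j} σ_ij = 1.79
σ²_total = 4.29 + 2 × 1.79 = 7.87
α = (k/(k−1))·(1 − ΣVar(i)/σ²_total) = (3/2)·(1 − 4.29/7.87) = 0.682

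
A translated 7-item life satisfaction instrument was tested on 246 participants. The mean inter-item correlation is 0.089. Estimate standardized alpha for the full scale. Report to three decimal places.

Standardized α = k·r̄ / (1 + (k−1)·r̄) = 7 × 0.089 / (1 + 6 × 0.089)
  = 0.6230 / 1.5340 = 0.406

α = 0.406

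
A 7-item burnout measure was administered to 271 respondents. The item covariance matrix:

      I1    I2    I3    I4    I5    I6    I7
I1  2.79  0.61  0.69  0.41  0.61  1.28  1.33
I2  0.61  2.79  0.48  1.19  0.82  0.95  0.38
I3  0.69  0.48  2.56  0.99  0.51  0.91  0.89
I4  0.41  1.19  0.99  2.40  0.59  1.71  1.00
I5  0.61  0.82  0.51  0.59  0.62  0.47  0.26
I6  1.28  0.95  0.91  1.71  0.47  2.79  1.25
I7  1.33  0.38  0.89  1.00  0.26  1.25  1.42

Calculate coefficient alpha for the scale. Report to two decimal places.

α = 0.81

ΣVar(i) = 2.79 + 2.79 + 2.56 + 2.40 + 0.62 + 2.79 + 1.42 = 15.37
Sum of the distinct covariances = 17.33
Var(T) = 15.37 + 2 × 17.33 = 50.03
α = (k/(k−1))·(1 − ΣVar(i)/Var(T)) = (7/6)·(1 − 15.37/50.03) = 0.81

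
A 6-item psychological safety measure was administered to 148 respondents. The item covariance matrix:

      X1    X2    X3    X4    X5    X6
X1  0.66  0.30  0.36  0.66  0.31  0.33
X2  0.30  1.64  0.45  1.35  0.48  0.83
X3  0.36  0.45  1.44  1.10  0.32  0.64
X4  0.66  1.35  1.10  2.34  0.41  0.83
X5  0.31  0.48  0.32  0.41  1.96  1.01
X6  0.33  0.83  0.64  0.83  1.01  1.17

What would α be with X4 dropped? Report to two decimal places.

α = 0.74

Remaining items: X1, X2, X3, X5, X6 (k = 5).
Σσ²ᵢ = 0.66 + 1.64 + 1.44 + 1.96 + 1.17 = 6.87
total variance = 6.87 + 2 × 5.03 = 16.93
α (item deleted) = (5/4)·(1 − 6.87/16.93) = 0.74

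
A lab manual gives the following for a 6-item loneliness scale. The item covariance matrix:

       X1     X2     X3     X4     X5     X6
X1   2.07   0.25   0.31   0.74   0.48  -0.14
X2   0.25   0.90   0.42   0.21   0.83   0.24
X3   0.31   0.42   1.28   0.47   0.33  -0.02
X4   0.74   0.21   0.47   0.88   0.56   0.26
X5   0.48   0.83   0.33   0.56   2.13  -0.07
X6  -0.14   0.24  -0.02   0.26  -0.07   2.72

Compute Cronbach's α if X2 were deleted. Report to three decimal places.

Remaining items: X1, X3, X4, X5, X6 (k = 5).
sum of item variances = 2.07 + 1.28 + 0.88 + 2.13 + 2.72 = 9.08
Var(T) = 9.08 + 2 × 2.92 = 14.92
α (item deleted) = (5/4)·(1 − 9.08/14.92) = 0.489

α = 0.489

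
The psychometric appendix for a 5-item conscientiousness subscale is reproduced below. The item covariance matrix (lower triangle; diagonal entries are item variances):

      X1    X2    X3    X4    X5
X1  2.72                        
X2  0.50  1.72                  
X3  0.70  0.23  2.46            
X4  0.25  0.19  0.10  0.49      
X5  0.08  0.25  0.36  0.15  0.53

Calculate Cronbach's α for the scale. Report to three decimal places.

ΣVar(i) = 2.72 + 1.72 + 2.46 + 0.49 + 0.53 = 7.92
Sum of the distinct covariances = 2.81
total variance = 7.92 + 2 × 2.81 = 13.54
α = (k/(k−1))·(1 − ΣVar(i)/total variance) = (5/4)·(1 − 7.92/13.54) = 0.519

α = 0.519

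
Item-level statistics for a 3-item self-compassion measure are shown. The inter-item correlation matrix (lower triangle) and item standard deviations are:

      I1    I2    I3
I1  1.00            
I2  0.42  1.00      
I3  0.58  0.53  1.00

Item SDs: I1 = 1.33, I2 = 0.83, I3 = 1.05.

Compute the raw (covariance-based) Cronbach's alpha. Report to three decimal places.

Σσ²ᵢ = 1.33² + 0.83² + 1.05² = 3.5603
Covariances σ_ij = r_ij · s_i · s_j:
  σ(I1,I2) = 0.42 × 1.33 × 0.83 = 0.4636
  σ(I1,I3) = 0.58 × 1.33 × 1.05 = 0.8100
  σ(I2,I3) = 0.53 × 0.83 × 1.05 = 0.4619
σ²_T = Σσ²ᵢ + 2·Σσ_ij = 3.5603 + 2 × 1.7355 = 7.0313
α = (3/2)·(1 − 3.5603/7.0313) = 0.740

Cronbach's alpha = 0.740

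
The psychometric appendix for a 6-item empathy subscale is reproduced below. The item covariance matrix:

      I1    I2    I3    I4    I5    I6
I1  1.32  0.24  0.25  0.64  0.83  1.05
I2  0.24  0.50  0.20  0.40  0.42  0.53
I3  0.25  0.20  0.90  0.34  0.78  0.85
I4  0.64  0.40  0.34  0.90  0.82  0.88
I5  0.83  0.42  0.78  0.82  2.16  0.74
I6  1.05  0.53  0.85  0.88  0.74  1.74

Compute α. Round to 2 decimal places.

α = 0.85

ΣVar(i) = 1.32 + 0.50 + 0.90 + 0.90 + 2.16 + 1.74 = 7.52
Sum of off-diagonal covariances = 8.97
total variance = 7.52 + 2 × 8.97 = 25.46
α = (k/(k−1))·(1 − ΣVar(i)/total variance) = (6/5)·(1 − 7.52/25.46) = 0.85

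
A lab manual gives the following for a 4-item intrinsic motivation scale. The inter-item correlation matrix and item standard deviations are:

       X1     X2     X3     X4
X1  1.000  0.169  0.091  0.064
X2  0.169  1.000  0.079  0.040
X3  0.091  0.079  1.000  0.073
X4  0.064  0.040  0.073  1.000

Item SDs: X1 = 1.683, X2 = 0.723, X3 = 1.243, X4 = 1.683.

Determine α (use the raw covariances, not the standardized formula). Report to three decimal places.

Σσ²ᵢ = 1.683² + 0.723² + 1.243² + 1.683² = 7.7328
Covariances σ_ij = r_ij · s_i · s_j:
  σ(X1,X2) = 0.169 × 1.683 × 0.723 = 0.2056
  σ(X1,X3) = 0.091 × 1.683 × 1.243 = 0.1904
  σ(X1,X4) = 0.064 × 1.683 × 1.683 = 0.1813
  σ(X2,X3) = 0.079 × 0.723 × 1.243 = 0.0710
  σ(X2,X4) = 0.040 × 0.723 × 1.683 = 0.0487
  σ(X3,X4) = 0.073 × 1.243 × 1.683 = 0.1527
σ²_T = Σσ²ᵢ + 2·Σσ_ij = 7.7328 + 2 × 0.8497 = 9.4322
α = (4/3)·(1 − 7.7328/9.4322) = 0.240

α = 0.240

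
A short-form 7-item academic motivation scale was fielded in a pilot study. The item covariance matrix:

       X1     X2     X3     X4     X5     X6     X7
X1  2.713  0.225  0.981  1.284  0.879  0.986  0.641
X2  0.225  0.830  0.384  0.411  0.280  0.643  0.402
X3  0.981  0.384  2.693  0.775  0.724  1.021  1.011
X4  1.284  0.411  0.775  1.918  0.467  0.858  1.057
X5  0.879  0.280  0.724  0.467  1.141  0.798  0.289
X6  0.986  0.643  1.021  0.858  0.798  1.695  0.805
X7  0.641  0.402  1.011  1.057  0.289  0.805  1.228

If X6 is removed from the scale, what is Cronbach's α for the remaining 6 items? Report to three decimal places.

α = 0.781

Remaining items: X1, X2, X3, X4, X5, X7 (k = 6).
Σσᵢ² = 2.713 + 0.830 + 2.693 + 1.918 + 1.141 + 1.228 = 10.523
Var(T) = 10.523 + 2 × 9.810 = 30.143
α (item deleted) = (6/5)·(1 − 10.523/30.143) = 0.781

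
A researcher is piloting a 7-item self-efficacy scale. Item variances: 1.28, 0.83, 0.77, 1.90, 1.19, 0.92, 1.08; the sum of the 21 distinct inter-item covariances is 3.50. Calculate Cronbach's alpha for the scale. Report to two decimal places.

α = 0.55

ΣVar(i) = 1.28 + 0.83 + 0.77 + 1.90 + 1.19 + 0.92 + 1.08 = 7.97
Sum of distinct covariances = 3.50
σ²_total = ΣVar(i) + 2·Σcov = 7.97 + 2 × 3.50 = 14.97
α = (7/6)·(1 − 7.97/14.97) = 0.55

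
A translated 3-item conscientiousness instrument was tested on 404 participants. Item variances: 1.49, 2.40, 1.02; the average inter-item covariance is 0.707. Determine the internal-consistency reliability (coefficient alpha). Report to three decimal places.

sum of item variances = 1.49 + 2.40 + 1.02 = 4.91
Sum of the 3 distinct covariances = 3 × 0.707 = 2.121
Var(T) = sum of item variances + 2·Σcov = 4.91 + 2 × 2.121 = 9.152
α = (3/2)·(1 − 4.91/9.152) = 0.695

coefficient alpha = 0.695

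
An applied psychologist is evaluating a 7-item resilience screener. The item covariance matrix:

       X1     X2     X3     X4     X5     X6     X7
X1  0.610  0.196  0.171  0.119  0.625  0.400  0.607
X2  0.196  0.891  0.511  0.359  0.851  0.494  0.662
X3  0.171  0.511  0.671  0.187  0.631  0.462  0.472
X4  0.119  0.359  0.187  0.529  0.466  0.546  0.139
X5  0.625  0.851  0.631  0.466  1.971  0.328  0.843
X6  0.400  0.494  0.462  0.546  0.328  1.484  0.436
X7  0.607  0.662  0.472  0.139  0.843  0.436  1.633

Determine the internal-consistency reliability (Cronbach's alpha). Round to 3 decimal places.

Σσᵢ² = 0.610 + 0.891 + 0.671 + 0.529 + 1.971 + 1.484 + 1.633 = 7.789
Sum of off-diagonal covariances = 9.505
total variance = 7.789 + 2 × 9.505 = 26.799
α = (k/(k−1))·(1 − Σσᵢ²/total variance) = (7/6)·(1 − 7.789/26.799) = 0.828

α = 0.828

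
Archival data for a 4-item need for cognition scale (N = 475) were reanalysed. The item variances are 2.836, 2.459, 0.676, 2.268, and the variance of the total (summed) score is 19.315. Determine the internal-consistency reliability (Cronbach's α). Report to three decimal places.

Σσ²ᵢ = 2.836 + 2.459 + 0.676 + 2.268 = 8.239
α = (k/(k−1))·(1 − Σσ²ᵢ/total variance) = (4/3)·(1 − 8.239/19.315) = 0.765

Cronbach's α = 0.765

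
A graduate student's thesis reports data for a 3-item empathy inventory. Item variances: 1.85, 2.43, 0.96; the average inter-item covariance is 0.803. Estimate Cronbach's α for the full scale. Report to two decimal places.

Cronbach's α = 0.72

Σσ²ᵢ = 1.85 + 2.43 + 0.96 = 5.24
Sum of the 3 distinct covariances = 3 × 0.803 = 2.409
σ²_total = Σσ²ᵢ + 2·Σcov = 5.24 + 2 × 2.409 = 10.058
α = (3/2)·(1 − 5.24/10.058) = 0.72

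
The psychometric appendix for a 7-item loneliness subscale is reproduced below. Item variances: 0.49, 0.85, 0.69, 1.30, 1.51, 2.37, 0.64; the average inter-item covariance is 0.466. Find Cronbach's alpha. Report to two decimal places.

Σσᵢ² = 0.49 + 0.85 + 0.69 + 1.30 + 1.51 + 2.37 + 0.64 = 7.85
Sum of the 21 distinct covariances = 21 × 0.466 = 9.786
σ²_T = Σσᵢ² + 2·Σcov = 7.85 + 2 × 9.786 = 27.422
α = (7/6)·(1 − 7.85/27.422) = 0.83

Cronbach's alpha = 0.83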